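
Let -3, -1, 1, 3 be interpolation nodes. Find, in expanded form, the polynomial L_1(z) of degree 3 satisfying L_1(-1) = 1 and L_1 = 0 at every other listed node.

L_1(z) = (z + 3)(z - 1)(z - 3) / [(2)·(-2)·(-4)]
       = (z^3 - z^2 - 9z + 9) / (16)

L_1(z) = (1/16)z^3 - (1/16)z^2 - (9/16)z + 9/16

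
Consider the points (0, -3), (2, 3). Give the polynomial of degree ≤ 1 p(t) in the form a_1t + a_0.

p(t) = 3t - 3

Build the Lagrange basis polynomials:
L_0(t) = (t - 2) / [-2] = -(1/2)t + 1
L_1(t) = t / [2] = (1/2)t
p(t) = (-3)·L_0 + 3·L_1
  (-3)·L_0(t) = (3/2)t - 3
  3·L_1(t) = (3/2)t
Adding term by term: 3t - 3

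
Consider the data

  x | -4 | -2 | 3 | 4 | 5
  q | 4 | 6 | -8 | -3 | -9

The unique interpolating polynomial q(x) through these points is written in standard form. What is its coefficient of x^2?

Build the Lagrange basis polynomials:
L_0(x) = (x + 2)(x - 3)(x - 4)(x - 5) / [1008] = (1/1008)x^4 - (5/504)x^3 + (23/1008)x^2 + (17/504)x - 5/42
L_1(x) = (x + 4)(x - 3)(x - 4)(x - 5) / [-420] = -(1/420)x^4 + (2/105)x^3 + (1/420)x^2 - (32/105)x + 4/7
L_2(x) = (x + 4)(x + 2)(x - 4)(x - 5) / [70] = (1/70)x^4 - (3/70)x^3 - (13/35)x^2 + (24/35)x + 16/7
L_3(x) = (x + 4)(x + 2)(x - 3)(x - 5) / [-48] = -(1/48)x^4 + (1/24)x^3 + (25/48)x^2 - (13/24)x - 5/2
L_4(x) = (x + 4)(x + 2)(x - 3)(x - 4) / [126] = (1/126)x^4 - (1/126)x^3 - (11/63)x^2 + (8/63)x + 16/21
q(x) = 4·L_0 + 6·L_1 + (-8)·L_2 + (-3)·L_3 + (-9)·L_4
Only the coefficient of x^2 is needed; take it from each L_i and combine:
4·(23/1008) + 6·(1/420) + (-8)·(-13/35) + (-3)·(25/48) + (-9)·(-11/63) = 15553/5040

15553/5040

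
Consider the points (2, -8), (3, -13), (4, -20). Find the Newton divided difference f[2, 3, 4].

-1

f[2,3] = (-13 - (-8)) / (3 - 2) = -5
f[3,4] = (-20 - (-13)) / (4 - 3) = -7
f[2,3,4] = (-7 - (-5)) / (4 - 2) = -1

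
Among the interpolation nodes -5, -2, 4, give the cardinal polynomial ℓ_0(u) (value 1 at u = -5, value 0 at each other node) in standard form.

ℓ_0(u) = (1/27)u^2 - (2/27)u - 8/27

ℓ_0(u) = (u + 2)(u - 4) / [(-3)·(-9)]
       = (u^2 - 2u - 8) / (27)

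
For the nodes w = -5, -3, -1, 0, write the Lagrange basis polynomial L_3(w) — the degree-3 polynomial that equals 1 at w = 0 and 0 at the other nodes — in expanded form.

L_3(w) = (1/15)w^3 + (3/5)w^2 + (23/15)w + 1

L_3(w) = (w + 5)(w + 3)(w + 1) / [(5)·(3)·(1)]
       = (w^3 + 9w^2 + 23w + 15) / (15)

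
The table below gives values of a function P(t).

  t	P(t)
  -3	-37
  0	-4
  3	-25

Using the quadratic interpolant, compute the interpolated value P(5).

Using Newton's divided-difference form:
P[-3,0] = (-4 - (-37)) / (0 - (-3)) = 11
P[0,3] = (-25 - (-4)) / (3 - 0) = -7
P[-3,0,3] = (-7 - 11) / (3 - (-3)) = -3
P(5) = -37 + 11·(8) + (-3)·(8)·(5) = -69

-69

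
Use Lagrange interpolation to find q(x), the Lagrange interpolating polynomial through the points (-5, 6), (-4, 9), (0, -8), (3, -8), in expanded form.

Build the Lagrange basis polynomials:
L_0(x) = (x + 4)x(x - 3) / [-40] = -(1/40)x^3 - (1/40)x^2 + (3/10)x
L_1(x) = (x + 5)x(x - 3) / [28] = (1/28)x^3 + (1/14)x^2 - (15/28)x
L_2(x) = (x + 5)(x + 4)(x - 3) / [-60] = -(1/60)x^3 - (1/10)x^2 + (7/60)x + 1
L_3(x) = (x + 5)(x + 4)x / [168] = (1/168)x^3 + (3/56)x^2 + (5/42)x
q(x) = 6·L_0 + 9·L_1 + (-8)·L_2 + (-8)·L_3
  6·L_0(x) = -(3/20)x^3 - (3/20)x^2 + (9/5)x
  9·L_1(x) = (9/28)x^3 + (9/14)x^2 - (135/28)x
  (-8)·L_2(x) = (2/15)x^3 + (4/5)x^2 - (14/15)x - 8
  (-8)·L_3(x) = -(1/21)x^3 - (3/7)x^2 - (20/21)x
Adding term by term: (9/35)x^3 + (121/140)x^2 - (687/140)x - 8

q(x) = (9/35)x^3 + (121/140)x^2 - (687/140)x - 8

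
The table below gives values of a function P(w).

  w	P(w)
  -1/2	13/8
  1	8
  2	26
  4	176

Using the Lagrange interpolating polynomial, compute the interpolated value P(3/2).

L_0(3/2) = (1/2)·(-1/2)·(-5/2)/[(-3/2)·(-5/2)·(-9/2)] = -1/27
L_1(3/2) = (2)·(-1/2)·(-5/2)/[(3/2)·(-1)·(-3)] = 5/9
L_2(3/2) = (2)·(1/2)·(-5/2)/[(5/2)·(1)·(-2)] = 1/2
L_3(3/2) = (2)·(1/2)·(-1/2)/[(9/2)·(3)·(2)] = -1/54
Sum: 13/8·(-1/27) + 8·(5/9) + 26·(1/2) + 176·(-1/54) = 113/8

113/8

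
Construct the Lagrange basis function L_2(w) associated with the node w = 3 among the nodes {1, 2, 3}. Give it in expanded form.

L_2(w) = (w - 1)(w - 2) / [(2)·(1)]
       = (w^2 - 3w + 2) / (2)

L_2(w) = (1/2)w^2 - (3/2)w + 1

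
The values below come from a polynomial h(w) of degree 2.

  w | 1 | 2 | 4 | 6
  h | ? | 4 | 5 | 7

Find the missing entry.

The 3 known values determine h uniquely (degree ≤ 2).
L_0(1) = (-3)·(-5)/[(-2)·(-4)] = 15/8
L_1(1) = (-1)·(-5)/[(2)·(-2)] = -5/4
L_2(1) = (-1)·(-3)/[(4)·(2)] = 3/8
Sum: 4·(15/8) + 5·(-5/4) + 7·(3/8) = 31/8

31/8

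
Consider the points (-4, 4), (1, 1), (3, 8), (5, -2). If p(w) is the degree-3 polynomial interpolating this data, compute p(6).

-501/28

Evaluate each Lagrange basis at w = 6:
L_0(6) = (5)·(3)·(1)/[(-5)·(-7)·(-9)] = -1/21
L_1(6) = (10)·(3)·(1)/[(5)·(-2)·(-4)] = 3/4
L_2(6) = (10)·(5)·(1)/[(7)·(2)·(-2)] = -25/14
L_3(6) = (10)·(5)·(3)/[(9)·(4)·(2)] = 25/12
Sum: 4·(-1/21) + 1·(3/4) + 8·(-25/14) + (-2)·(25/12) = -501/28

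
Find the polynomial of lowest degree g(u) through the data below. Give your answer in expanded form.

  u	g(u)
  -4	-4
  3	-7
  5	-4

g(u) = (3/14)u^2 - (3/14)u - 58/7

Build the Lagrange basis polynomials:
L_0(u) = (u - 3)(u - 5) / [63] = (1/63)u^2 - (8/63)u + 5/21
L_1(u) = (u + 4)(u - 5) / [-14] = -(1/14)u^2 + (1/14)u + 10/7
L_2(u) = (u + 4)(u - 3) / [18] = (1/18)u^2 + (1/18)u - 2/3
g(u) = (-4)·L_0 + (-7)·L_1 + (-4)·L_2
  (-4)·L_0(u) = -(4/63)u^2 + (32/63)u - 20/21
  (-7)·L_1(u) = (1/2)u^2 - (1/2)u - 10
  (-4)·L_2(u) = -(2/9)u^2 - (2/9)u + 8/3
Adding term by term: (3/14)u^2 - (3/14)u - 58/7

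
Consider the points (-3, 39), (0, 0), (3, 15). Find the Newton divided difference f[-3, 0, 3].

3

f[-3,0] = (0 - 39) / (0 - (-3)) = -13
f[0,3] = (15 - 0) / (3 - 0) = 5
f[-3,0,3] = (5 - (-13)) / (3 - (-3)) = 3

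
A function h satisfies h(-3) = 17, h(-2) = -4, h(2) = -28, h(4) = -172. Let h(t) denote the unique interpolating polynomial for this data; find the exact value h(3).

-79

Evaluate each Lagrange basis at t = 3:
L_0(3) = (5)·(1)·(-1)/[(-1)·(-5)·(-7)] = 1/7
L_1(3) = (6)·(1)·(-1)/[(1)·(-4)·(-6)] = -1/4
L_2(3) = (6)·(5)·(-1)/[(5)·(4)·(-2)] = 3/4
L_3(3) = (6)·(5)·(1)/[(7)·(6)·(2)] = 5/14
Sum: 17·(1/7) + (-4)·(-1/4) + (-28)·(3/4) + (-172)·(5/14) = -79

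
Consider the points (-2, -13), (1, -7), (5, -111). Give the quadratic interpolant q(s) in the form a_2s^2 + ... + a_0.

Build the Lagrange basis polynomials:
L_0(s) = (s - 1)(s - 5) / [21] = (1/21)s^2 - (2/7)s + 5/21
L_1(s) = (s + 2)(s - 5) / [-12] = -(1/12)s^2 + (1/4)s + 5/6
L_2(s) = (s + 2)(s - 1) / [28] = (1/28)s^2 + (1/28)s - 1/14
q(s) = (-13)·L_0 + (-7)·L_1 + (-111)·L_2
  (-13)·L_0(s) = -(13/21)s^2 + (26/7)s - 65/21
  (-7)·L_1(s) = (7/12)s^2 - (7/4)s - 35/6
  (-111)·L_2(s) = -(111/28)s^2 - (111/28)s + 111/14
Adding term by term: -4s^2 - 2s - 1

q(s) = -4s^2 - 2s - 1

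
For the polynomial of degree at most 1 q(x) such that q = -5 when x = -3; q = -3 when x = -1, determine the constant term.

-2

L_0(x) = (x + 1) / [-2] = -(1/2)x - 1/2
L_1(x) = (x + 3) / [2] = (1/2)x + 3/2
q(x) = (-5)·L_0 + (-3)·L_1
Only the constant term is needed; take it from each L_i and combine:
(-5)·(-1/2) + (-3)·(3/2) = -2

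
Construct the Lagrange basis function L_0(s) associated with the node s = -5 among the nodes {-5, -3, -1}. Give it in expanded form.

L_0(s) = (s + 3)(s + 1) / [(-2)·(-4)]
       = (s^2 + 4s + 3) / (8)

L_0(s) = (1/8)s^2 + (1/2)s + 3/8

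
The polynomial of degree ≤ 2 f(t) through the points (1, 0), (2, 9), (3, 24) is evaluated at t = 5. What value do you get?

L_0(5) = (3)·(2)/[(-1)·(-2)] = 3
L_1(5) = (4)·(2)/[(1)·(-1)] = -8
L_2(5) = (4)·(3)/[(2)·(1)] = 6
Sum: 0 + 9·(-8) + 24·(6) = 72

72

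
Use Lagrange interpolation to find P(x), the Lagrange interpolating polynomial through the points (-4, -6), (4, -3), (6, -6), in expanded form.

P(x) = -(3/16)x^2 + (3/8)x - 3/2

Build the Lagrange basis polynomials:
L_0(x) = (x - 4)(x - 6) / [80] = (1/80)x^2 - (1/8)x + 3/10
L_1(x) = (x + 4)(x - 6) / [-16] = -(1/16)x^2 + (1/8)x + 3/2
L_2(x) = (x + 4)(x - 4) / [20] = (1/20)x^2 - 4/5
P(x) = (-6)·L_0 + (-3)·L_1 + (-6)·L_2
  (-6)·L_0(x) = -(3/40)x^2 + (3/4)x - 9/5
  (-3)·L_1(x) = (3/16)x^2 - (3/8)x - 9/2
  (-6)·L_2(x) = -(3/10)x^2 + 24/5
Adding term by term: -(3/16)x^2 + (3/8)x - 3/2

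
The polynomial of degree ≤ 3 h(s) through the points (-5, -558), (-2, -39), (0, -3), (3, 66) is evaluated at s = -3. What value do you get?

Evaluate each Lagrange basis at s = -3:
L_0(-3) = (-1)·(-3)·(-6)/[(-3)·(-5)·(-8)] = 3/20
L_1(-3) = (2)·(-3)·(-6)/[(3)·(-2)·(-5)] = 6/5
L_2(-3) = (2)·(-1)·(-6)/[(5)·(2)·(-3)] = -2/5
L_3(-3) = (2)·(-1)·(-3)/[(8)·(5)·(3)] = 1/20
Sum: (-558)·(3/20) + (-39)·(6/5) + (-3)·(-2/5) + 66·(1/20) = -126

-126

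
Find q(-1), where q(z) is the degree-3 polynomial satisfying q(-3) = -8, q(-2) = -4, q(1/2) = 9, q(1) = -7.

L_0(-1) = (1)·(-3/2)·(-2)/[(-1)·(-7/2)·(-4)] = -3/14
L_1(-1) = (2)·(-3/2)·(-2)/[(1)·(-5/2)·(-3)] = 4/5
L_2(-1) = (2)·(1)·(-2)/[(7/2)·(5/2)·(-1/2)] = 32/35
L_3(-1) = (2)·(1)·(-3/2)/[(4)·(3)·(1/2)] = -1/2
Sum: (-8)·(-3/14) + (-4)·(4/5) + 9·(32/35) + (-7)·(-1/2) = 717/70

717/70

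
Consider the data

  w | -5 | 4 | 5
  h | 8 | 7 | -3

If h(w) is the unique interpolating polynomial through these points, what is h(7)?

Evaluate each Lagrange basis at w = 7:
L_0(7) = (3)·(2)/[(-9)·(-10)] = 1/15
L_1(7) = (12)·(2)/[(9)·(-1)] = -8/3
L_2(7) = (12)·(3)/[(10)·(1)] = 18/5
Sum: 8·(1/15) + 7·(-8/3) + (-3)·(18/5) = -434/15

-434/15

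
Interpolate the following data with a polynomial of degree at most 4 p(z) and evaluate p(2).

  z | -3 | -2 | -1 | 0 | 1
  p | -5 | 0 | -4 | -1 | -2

L_0(2) = (4)·(3)·(2)·(1)/[(-1)·(-2)·(-3)·(-4)] = 1
L_1(2) = (5)·(3)·(2)·(1)/[(1)·(-1)·(-2)·(-3)] = -5
L_2(2) = (5)·(4)·(2)·(1)/[(2)·(1)·(-1)·(-2)] = 10
L_3(2) = (5)·(4)·(3)·(1)/[(3)·(2)·(1)·(-1)] = -10
L_4(2) = (5)·(4)·(3)·(2)/[(4)·(3)·(2)·(1)] = 5
Sum: (-5)·(1) + 0 + (-4)·(10) + (-1)·(-10) + (-2)·(5) = -45

-45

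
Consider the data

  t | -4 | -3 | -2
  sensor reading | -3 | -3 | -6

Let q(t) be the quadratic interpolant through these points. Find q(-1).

Using Newton's divided-difference form:
q[-4,-3] = (-3 - (-3)) / (-3 - (-4)) = 0
q[-3,-2] = (-6 - (-3)) / (-2 - (-3)) = -3
q[-4,-3,-2] = (-3 - 0) / (-2 - (-4)) = -3/2
q(-1) = -3 + 0·(3) + (-3/2)·(3)·(2) = -12

-12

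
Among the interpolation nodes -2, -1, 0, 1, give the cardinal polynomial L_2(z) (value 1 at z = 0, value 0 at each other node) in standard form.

L_2(z) = (z + 2)(z + 1)(z - 1) / [(2)·(1)·(-1)]
       = (z^3 + 2z^2 - z - 2) / (-2)

L_2(z) = -(1/2)z^3 - z^2 + (1/2)z + 1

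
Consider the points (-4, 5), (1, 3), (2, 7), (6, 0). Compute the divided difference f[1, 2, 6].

f[1,2] = (7 - 3) / (2 - 1) = 4
f[2,6] = (0 - 7) / (6 - 2) = -7/4
f[1,2,6] = (-7/4 - 4) / (6 - 1) = -23/20

-23/20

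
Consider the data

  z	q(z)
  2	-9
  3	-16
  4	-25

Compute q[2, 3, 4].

-1

q[2,3] = (-16 - (-9)) / (3 - 2) = -7
q[3,4] = (-25 - (-16)) / (4 - 3) = -9
q[2,3,4] = (-9 - (-7)) / (4 - 2) = -1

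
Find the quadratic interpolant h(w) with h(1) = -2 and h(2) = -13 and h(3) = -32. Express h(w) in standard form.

Newton's divided differences:
h[1,2] = (-13 - (-2)) / (2 - 1) = -11
h[2,3] = (-32 - (-13)) / (3 - 2) = -19
h[1,2,3] = (-19 - (-11)) / (3 - 1) = -4
h(w) = -2 + (-11)·(w - 1) + (-4)·(w - 1)(w - 2)
Expanding: h(w) = -4w^2 + w + 1

h(w) = -4w^2 + w + 1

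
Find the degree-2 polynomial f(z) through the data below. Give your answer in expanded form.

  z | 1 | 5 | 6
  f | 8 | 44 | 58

f(z) = z^2 + 3z + 4

Newton's divided differences:
f[1,5] = (44 - 8) / (5 - 1) = 9
f[5,6] = (58 - 44) / (6 - 5) = 14
f[1,5,6] = (14 - 9) / (6 - 1) = 1
f(z) = 8 + 9·(z - 1) + 1·(z - 1)(z - 5)
Expanding: f(z) = z^2 + 3z + 4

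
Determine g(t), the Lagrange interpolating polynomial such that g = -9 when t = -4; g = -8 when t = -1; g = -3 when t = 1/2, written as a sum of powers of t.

g(t) = (2/3)t^2 + (11/3)t - 5

Build the Lagrange basis polynomials:
L_0(t) = (t + 1)(t - 1/2) / [27/2] = (2/27)t^2 + (1/27)t - 1/27
L_1(t) = (t + 4)(t - 1/2) / [-9/2] = -(2/9)t^2 - (7/9)t + 4/9
L_2(t) = (t + 4)(t + 1) / [27/4] = (4/27)t^2 + (20/27)t + 16/27
g(t) = (-9)·L_0 + (-8)·L_1 + (-3)·L_2
  (-9)·L_0(t) = -(2/3)t^2 - (1/3)t + 1/3
  (-8)·L_1(t) = (16/9)t^2 + (56/9)t - 32/9
  (-3)·L_2(t) = -(4/9)t^2 - (20/9)t - 16/9
Adding term by term: (2/3)t^2 + (11/3)t - 5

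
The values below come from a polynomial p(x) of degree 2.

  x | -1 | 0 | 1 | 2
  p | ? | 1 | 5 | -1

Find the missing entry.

The 3 known values determine p uniquely (degree ≤ 2).
L_0(-1) = (-2)·(-3)/[(-1)·(-2)] = 3
L_1(-1) = (-1)·(-3)/[(1)·(-1)] = -3
L_2(-1) = (-1)·(-2)/[(2)·(1)] = 1
Sum: 1·(3) + 5·(-3) + (-1)·(1) = -13

-13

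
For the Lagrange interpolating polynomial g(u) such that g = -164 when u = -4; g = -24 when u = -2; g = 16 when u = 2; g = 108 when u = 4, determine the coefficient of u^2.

-2

L_0(u) = (u + 2)(u - 2)(u - 4) / [-96] = -(1/96)u^3 + (1/24)u^2 + (1/24)u - 1/6
L_1(u) = (u + 4)(u - 2)(u - 4) / [48] = (1/48)u^3 - (1/24)u^2 - (1/3)u + 2/3
L_2(u) = (u + 4)(u + 2)(u - 4) / [-48] = -(1/48)u^3 - (1/24)u^2 + (1/3)u + 2/3
L_3(u) = (u + 4)(u + 2)(u - 2) / [96] = (1/96)u^3 + (1/24)u^2 - (1/24)u - 1/6
g(u) = (-164)·L_0 + (-24)·L_1 + 16·L_2 + 108·L_3
Only the coefficient of u^2 is needed; take it from each L_i and combine:
(-164)·(1/24) + (-24)·(-1/24) + 16·(-1/24) + 108·(1/24) = -2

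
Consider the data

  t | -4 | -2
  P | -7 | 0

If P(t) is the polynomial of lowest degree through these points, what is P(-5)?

-21/2

Evaluate each Lagrange basis at t = -5:
L_0(-5) = (-3)/[(-2)] = 3/2
L_1(-5) = (-1)/[(2)] = -1/2
Sum: (-7)·(3/2) + 0 = -21/2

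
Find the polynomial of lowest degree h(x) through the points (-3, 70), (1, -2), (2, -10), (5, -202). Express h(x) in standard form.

h(x) = -2x^3 + 2x^2 - 2

Build the Lagrange basis polynomials:
L_0(x) = (x - 1)(x - 2)(x - 5) / [-160] = -(1/160)x^3 + (1/20)x^2 - (17/160)x + 1/16
L_1(x) = (x + 3)(x - 2)(x - 5) / [16] = (1/16)x^3 - (1/4)x^2 - (11/16)x + 15/8
L_2(x) = (x + 3)(x - 1)(x - 5) / [-15] = -(1/15)x^3 + (1/5)x^2 + (13/15)x - 1
L_3(x) = (x + 3)(x - 1)(x - 2) / [96] = (1/96)x^3 - (7/96)x + 1/16
h(x) = 70·L_0 + (-2)·L_1 + (-10)·L_2 + (-202)·L_3
  70·L_0(x) = -(7/16)x^3 + (7/2)x^2 - (119/16)x + 35/8
  (-2)·L_1(x) = -(1/8)x^3 + (1/2)x^2 + (11/8)x - 15/4
  (-10)·L_2(x) = (2/3)x^3 - 2x^2 - (26/3)x + 10
  (-202)·L_3(x) = -(101/48)x^3 + (707/48)x - 101/8
Adding term by term: -2x^3 + 2x^2 - 2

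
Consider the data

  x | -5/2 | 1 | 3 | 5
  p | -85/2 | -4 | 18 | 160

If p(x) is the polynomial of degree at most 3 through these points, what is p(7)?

518

L_0(7) = (6)·(4)·(2)/[(-7/2)·(-11/2)·(-15/2)] = -128/385
L_1(7) = (19/2)·(4)·(2)/[(7/2)·(-2)·(-4)] = 19/7
L_2(7) = (19/2)·(6)·(2)/[(11/2)·(2)·(-2)] = -57/11
L_3(7) = (19/2)·(6)·(4)/[(15/2)·(4)·(2)] = 19/5
Sum: (-85/2)·(-128/385) + (-4)·(19/7) + 18·(-57/11) + 160·(19/5) = 518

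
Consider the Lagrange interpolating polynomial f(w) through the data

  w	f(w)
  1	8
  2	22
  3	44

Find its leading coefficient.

4

L_0(w) = (w - 2)(w - 3) / [2] = (1/2)w^2 - (5/2)w + 3
L_1(w) = (w - 1)(w - 3) / [-1] = -w^2 + 4w - 3
L_2(w) = (w - 1)(w - 2) / [2] = (1/2)w^2 - (3/2)w + 1
f(w) = 8·L_0 + 22·L_1 + 44·L_2
Only the coefficient of w^2 is needed; take it from each L_i and combine:
8·(1/2) + 22·(-1) + 44·(1/2) = 4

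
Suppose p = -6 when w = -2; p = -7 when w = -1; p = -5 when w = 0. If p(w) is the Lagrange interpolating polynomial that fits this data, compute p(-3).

Evaluate each Lagrange basis at w = -3:
L_0(-3) = (-2)·(-3)/[(-1)·(-2)] = 3
L_1(-3) = (-1)·(-3)/[(1)·(-1)] = -3
L_2(-3) = (-1)·(-2)/[(2)·(1)] = 1
Sum: (-6)·(3) + (-7)·(-3) + (-5)·(1) = -2

-2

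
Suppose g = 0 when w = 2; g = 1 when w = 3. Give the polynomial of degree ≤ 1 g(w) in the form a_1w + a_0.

g(w) = w - 2

Build the Lagrange basis polynomials:
L_0(w) = (w - 3) / [-1] = -w + 3
L_1(w) = (w - 2) / [1] = w - 2
g(w) = 0·L_0 + 1·L_1
  0·L_0(w) = 0
  1·L_1(w) = w - 2
Adding term by term: w - 2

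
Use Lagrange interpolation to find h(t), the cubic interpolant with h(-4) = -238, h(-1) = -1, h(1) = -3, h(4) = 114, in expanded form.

h(t) = 3t^3 - 4t^2 - 4t + 2

L_0(t) = (t + 1)(t - 1)(t - 4) / [-120] = -(1/120)t^3 + (1/30)t^2 + (1/120)t - 1/30
L_1(t) = (t + 4)(t - 1)(t - 4) / [30] = (1/30)t^3 - (1/30)t^2 - (8/15)t + 8/15
L_2(t) = (t + 4)(t + 1)(t - 4) / [-30] = -(1/30)t^3 - (1/30)t^2 + (8/15)t + 8/15
L_3(t) = (t + 4)(t + 1)(t - 1) / [120] = (1/120)t^3 + (1/30)t^2 - (1/120)t - 1/30
h(t) = (-238)·L_0 + (-1)·L_1 + (-3)·L_2 + 114·L_3
  (-238)·L_0(t) = (119/60)t^3 - (119/15)t^2 - (119/60)t + 119/15
  (-1)·L_1(t) = -(1/30)t^3 + (1/30)t^2 + (8/15)t - 8/15
  (-3)·L_2(t) = (1/10)t^3 + (1/10)t^2 - (8/5)t - 8/5
  114·L_3(t) = (19/20)t^3 + (19/5)t^2 - (19/20)t - 19/5
Adding term by term: 3t^3 - 4t^2 - 4t + 2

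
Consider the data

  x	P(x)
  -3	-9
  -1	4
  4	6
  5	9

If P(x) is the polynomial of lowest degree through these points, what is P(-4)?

-771/35

Using Newton's divided-difference form:
P[-3,-1] = (4 - (-9)) / (-1 - (-3)) = 13/2
P[-1,4] = (6 - 4) / (4 - (-1)) = 2/5
P[4,5] = (9 - 6) / (5 - 4) = 3
P[-3,-1,4] = (2/5 - 13/2) / (4 - (-3)) = -61/70
P[-1,4,5] = (3 - 2/5) / (5 - (-1)) = 13/30
P[-3,-1,4,5] = (13/30 - (-61/70)) / (5 - (-3)) = 137/840
P(-4) = -9 + (13/2)·(-1) + (-61/70)·(-1)·(-3) + (137/840)·(-1)·(-3)·(-8) = -771/35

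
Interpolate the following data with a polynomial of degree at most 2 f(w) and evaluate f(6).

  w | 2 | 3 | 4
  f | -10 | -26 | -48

Evaluate each Lagrange basis at w = 6:
L_0(6) = (3)·(2)/[(-1)·(-2)] = 3
L_1(6) = (4)·(2)/[(1)·(-1)] = -8
L_2(6) = (4)·(3)/[(2)·(1)] = 6
Sum: (-10)·(3) + (-26)·(-8) + (-48)·(6) = -110

-110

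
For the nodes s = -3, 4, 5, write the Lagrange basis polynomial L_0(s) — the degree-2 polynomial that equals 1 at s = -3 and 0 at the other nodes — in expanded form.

L_0(s) = (1/56)s^2 - (9/56)s + 5/14

L_0(s) = (s - 4)(s - 5) / [(-7)·(-8)]
       = (s^2 - 9s + 20) / (56)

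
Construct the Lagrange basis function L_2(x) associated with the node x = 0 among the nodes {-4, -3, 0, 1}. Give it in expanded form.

L_2(x) = (x + 4)(x + 3)(x - 1) / [(4)·(3)·(-1)]
       = (x^3 + 6x^2 + 5x - 12) / (-12)

L_2(x) = -(1/12)x^3 - (1/2)x^2 - (5/12)x + 1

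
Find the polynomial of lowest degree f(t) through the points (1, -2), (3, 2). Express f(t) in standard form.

Build the Lagrange basis polynomials:
L_0(t) = (t - 3) / [-2] = -(1/2)t + 3/2
L_1(t) = (t - 1) / [2] = (1/2)t - 1/2
f(t) = (-2)·L_0 + 2·L_1
  (-2)·L_0(t) = t - 3
  2·L_1(t) = t - 1
Adding term by term: 2t - 4

f(t) = 2t - 4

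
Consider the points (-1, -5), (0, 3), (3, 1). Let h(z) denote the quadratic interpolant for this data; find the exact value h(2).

6

Evaluate each Lagrange basis at z = 2:
L_0(2) = (2)·(-1)/[(-1)·(-4)] = -1/2
L_1(2) = (3)·(-1)/[(1)·(-3)] = 1
L_2(2) = (3)·(2)/[(4)·(3)] = 1/2
Sum: (-5)·(-1/2) + 3·(1) + 1·(1/2) = 6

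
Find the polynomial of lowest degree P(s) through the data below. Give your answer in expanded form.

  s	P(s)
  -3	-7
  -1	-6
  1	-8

P(s) = -(3/8)s^2 - s - 53/8

Newton's divided differences:
P[-3,-1] = (-6 - (-7)) / (-1 - (-3)) = 1/2
P[-1,1] = (-8 - (-6)) / (1 - (-1)) = -1
P[-3,-1,1] = (-1 - 1/2) / (1 - (-3)) = -3/8
P(s) = -7 + (1/2)·(s + 3) + (-3/8)·(s + 3)(s + 1)
Expanding: P(s) = -(3/8)s^2 - s - 53/8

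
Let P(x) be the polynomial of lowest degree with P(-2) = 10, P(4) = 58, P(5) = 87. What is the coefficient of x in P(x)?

Build the Lagrange basis polynomials:
L_0(x) = (x - 4)(x - 5) / [42] = (1/42)x^2 - (3/14)x + 10/21
L_1(x) = (x + 2)(x - 5) / [-6] = -(1/6)x^2 + (1/2)x + 5/3
L_2(x) = (x + 2)(x - 4) / [7] = (1/7)x^2 - (2/7)x - 8/7
P(x) = 10·L_0 + 58·L_1 + 87·L_2
Only the coefficient of x is needed; take it from each L_i and combine:
10·(-3/14) + 58·(1/2) + 87·(-2/7) = 2

2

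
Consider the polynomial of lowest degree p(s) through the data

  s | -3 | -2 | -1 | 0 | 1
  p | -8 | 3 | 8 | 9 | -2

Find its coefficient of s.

Build the Lagrange basis polynomials:
L_0(s) = (s + 2)(s + 1)s(s - 1) / [24] = (1/24)s^4 + (1/12)s^3 - (1/24)s^2 - (1/12)s
L_1(s) = (s + 3)(s + 1)s(s - 1) / [-6] = -(1/6)s^4 - (1/2)s^3 + (1/6)s^2 + (1/2)s
L_2(s) = (s + 3)(s + 2)s(s - 1) / [4] = (1/4)s^4 + s^3 + (1/4)s^2 - (3/2)s
L_3(s) = (s + 3)(s + 2)(s + 1)(s - 1) / [-6] = -(1/6)s^4 - (5/6)s^3 - (5/6)s^2 + (5/6)s + 1
L_4(s) = (s + 3)(s + 2)(s + 1)s / [24] = (1/24)s^4 + (1/4)s^3 + (11/24)s^2 + (1/4)s
p(s) = (-8)·L_0 + 3·L_1 + 8·L_2 + 9·L_3 + (-2)·L_4
Only the coefficient of s is needed; take it from each L_i and combine:
(-8)·(-1/12) + 3·(1/2) + 8·(-3/2) + 9·(5/6) + (-2)·(1/4) = -17/6

-17/6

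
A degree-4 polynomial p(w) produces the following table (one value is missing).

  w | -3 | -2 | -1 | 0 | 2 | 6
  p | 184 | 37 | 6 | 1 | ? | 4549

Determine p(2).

The 5 known values determine p uniquely (degree ≤ 4).
Evaluate each Lagrange basis at w = 2:
L_0(2) = (4)·(3)·(2)·(-4)/[(-1)·(-2)·(-3)·(-9)] = -16/9
L_1(2) = (5)·(3)·(2)·(-4)/[(1)·(-1)·(-2)·(-8)] = 15/2
L_2(2) = (5)·(4)·(2)·(-4)/[(2)·(1)·(-1)·(-7)] = -80/7
L_3(2) = (5)·(4)·(3)·(-4)/[(3)·(2)·(1)·(-6)] = 20/3
L_4(2) = (5)·(4)·(3)·(2)/[(9)·(8)·(7)·(6)] = 5/126
Sum: 184·(-16/9) + 37·(15/2) + 6·(-80/7) + 1·(20/3) + 4549·(5/126) = 69

69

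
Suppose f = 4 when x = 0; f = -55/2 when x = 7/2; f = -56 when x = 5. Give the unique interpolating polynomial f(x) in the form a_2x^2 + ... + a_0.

L_0(x) = (x - 7/2)(x - 5) / [35/2] = (2/35)x^2 - (17/35)x + 1
L_1(x) = x(x - 5) / [-21/4] = -(4/21)x^2 + (20/21)x
L_2(x) = x(x - 7/2) / [15/2] = (2/15)x^2 - (7/15)x
f(x) = 4·L_0 + (-55/2)·L_1 + (-56)·L_2
  4·L_0(x) = (8/35)x^2 - (68/35)x + 4
  (-55/2)·L_1(x) = (110/21)x^2 - (550/21)x
  (-56)·L_2(x) = -(112/15)x^2 + (392/15)x
Adding term by term: -2x^2 - 2x + 4

f(x) = -2x^2 - 2x + 4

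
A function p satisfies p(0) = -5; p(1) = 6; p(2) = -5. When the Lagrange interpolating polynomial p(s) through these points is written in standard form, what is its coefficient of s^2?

-11

Build the Lagrange basis polynomials:
L_0(s) = (s - 1)(s - 2) / [2] = (1/2)s^2 - (3/2)s + 1
L_1(s) = s(s - 2) / [-1] = -s^2 + 2s
L_2(s) = s(s - 1) / [2] = (1/2)s^2 - (1/2)s
p(s) = (-5)·L_0 + 6·L_1 + (-5)·L_2
Only the coefficient of s^2 is needed; take it from each L_i and combine:
(-5)·(1/2) + 6·(-1) + (-5)·(1/2) = -11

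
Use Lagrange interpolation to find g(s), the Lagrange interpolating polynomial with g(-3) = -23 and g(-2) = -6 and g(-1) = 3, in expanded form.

g(s) = -4s^2 - 3s + 4

L_0(s) = (s + 2)(s + 1) / [2] = (1/2)s^2 + (3/2)s + 1
L_1(s) = (s + 3)(s + 1) / [-1] = -s^2 - 4s - 3
L_2(s) = (s + 3)(s + 2) / [2] = (1/2)s^2 + (5/2)s + 3
g(s) = (-23)·L_0 + (-6)·L_1 + 3·L_2
  (-23)·L_0(s) = -(23/2)s^2 - (69/2)s - 23
  (-6)·L_1(s) = 6s^2 + 24s + 18
  3·L_2(s) = (3/2)s^2 + (15/2)s + 9
Adding term by term: -4s^2 - 3s + 4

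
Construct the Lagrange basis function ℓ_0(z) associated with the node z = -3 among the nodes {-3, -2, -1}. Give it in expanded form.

ℓ_0(z) = (1/2)z^2 + (3/2)z + 1

ℓ_0(z) = (z + 2)(z + 1) / [(-1)·(-2)]
       = (z^2 + 3z + 2) / (2)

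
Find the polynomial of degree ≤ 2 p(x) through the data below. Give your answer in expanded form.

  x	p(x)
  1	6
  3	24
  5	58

Build the Lagrange basis polynomials:
L_0(x) = (x - 3)(x - 5) / [8] = (1/8)x^2 - x + 15/8
L_1(x) = (x - 1)(x - 5) / [-4] = -(1/4)x^2 + (3/2)x - 5/4
L_2(x) = (x - 1)(x - 3) / [8] = (1/8)x^2 - (1/2)x + 3/8
p(x) = 6·L_0 + 24·L_1 + 58·L_2
  6·L_0(x) = (3/4)x^2 - 6x + 45/4
  24·L_1(x) = -6x^2 + 36x - 30
  58·L_2(x) = (29/4)x^2 - 29x + 87/4
Adding term by term: 2x^2 + x + 3

p(x) = 2x^2 + x + 3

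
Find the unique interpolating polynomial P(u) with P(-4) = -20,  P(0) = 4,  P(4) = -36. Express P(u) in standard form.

P(u) = -2u^2 - 2u + 4

Build the Lagrange basis polynomials:
L_0(u) = u(u - 4) / [32] = (1/32)u^2 - (1/8)u
L_1(u) = (u + 4)(u - 4) / [-16] = -(1/16)u^2 + 1
L_2(u) = (u + 4)u / [32] = (1/32)u^2 + (1/8)u
P(u) = (-20)·L_0 + 4·L_1 + (-36)·L_2
  (-20)·L_0(u) = -(5/8)u^2 + (5/2)u
  4·L_1(u) = -(1/4)u^2 + 4
  (-36)·L_2(u) = -(9/8)u^2 - (9/2)u
Adding term by term: -2u^2 - 2u + 4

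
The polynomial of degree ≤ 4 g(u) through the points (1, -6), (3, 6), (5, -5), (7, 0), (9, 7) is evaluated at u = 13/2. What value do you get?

Using Newton's divided-difference form:
g[1,3] = (6 - (-6)) / (3 - 1) = 6
g[3,5] = (-5 - 6) / (5 - 3) = -11/2
g[5,7] = (0 - (-5)) / (7 - 5) = 5/2
g[7,9] = (7 - 0) / (9 - 7) = 7/2
g[1,3,5] = (-11/2 - 6) / (5 - 1) = -23/8
g[3,5,7] = (5/2 - (-11/2)) / (7 - 3) = 2
g[5,7,9] = (7/2 - 5/2) / (9 - 5) = 1/4
g[1,3,5,7] = (2 - (-23/8)) / (7 - 1) = 13/16
g[3,5,7,9] = (1/4 - 2) / (9 - 3) = -7/24
g[1,3,5,7,9] = (-7/24 - 13/16) / (9 - 1) = -53/384
g(13/2) = -6 + 6·(11/2) + (-23/8)·(11/2)·(7/2) + (13/16)·(11/2)·(7/2)·(3/2) + (-53/384)·(11/2)·(7/2)·(3/2)·(-1/2) = -5919/2048

-5919/2048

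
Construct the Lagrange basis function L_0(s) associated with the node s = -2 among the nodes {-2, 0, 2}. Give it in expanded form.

L_0(s) = s(s - 2) / [(-2)·(-4)]
       = (s^2 - 2s) / (8)

L_0(s) = (1/8)s^2 - (1/4)s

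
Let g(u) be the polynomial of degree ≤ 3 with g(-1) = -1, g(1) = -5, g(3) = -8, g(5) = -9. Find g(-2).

Evaluate each Lagrange basis at u = -2:
L_0(-2) = (-3)·(-5)·(-7)/[(-2)·(-4)·(-6)] = 35/16
L_1(-2) = (-1)·(-5)·(-7)/[(2)·(-2)·(-4)] = -35/16
L_2(-2) = (-1)·(-3)·(-7)/[(4)·(2)·(-2)] = 21/16
L_3(-2) = (-1)·(-3)·(-5)/[(6)·(4)·(2)] = -5/16
Sum: (-1)·(35/16) + (-5)·(-35/16) + (-8)·(21/16) + (-9)·(-5/16) = 17/16

17/16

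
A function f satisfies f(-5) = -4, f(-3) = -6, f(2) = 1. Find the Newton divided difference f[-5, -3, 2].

f[-5,-3] = (-6 - (-4)) / (-3 - (-5)) = -1
f[-3,2] = (1 - (-6)) / (2 - (-3)) = 7/5
f[-5,-3,2] = (7/5 - (-1)) / (2 - (-5)) = 12/35

12/35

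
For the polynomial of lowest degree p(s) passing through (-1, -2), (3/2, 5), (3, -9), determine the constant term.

Build the Lagrange basis polynomials:
L_0(s) = (s - 3/2)(s - 3) / [10] = (1/10)s^2 - (9/20)s + 9/20
L_1(s) = (s + 1)(s - 3) / [-15/4] = -(4/15)s^2 + (8/15)s + 4/5
L_2(s) = (s + 1)(s - 3/2) / [6] = (1/6)s^2 - (1/12)s - 1/4
p(s) = (-2)·L_0 + 5·L_1 + (-9)·L_2
Only the constant term is needed; take it from each L_i and combine:
(-2)·(9/20) + 5·(4/5) + (-9)·(-1/4) = 107/20

107/20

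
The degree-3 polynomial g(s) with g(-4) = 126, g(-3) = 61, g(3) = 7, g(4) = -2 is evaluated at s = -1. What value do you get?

Evaluate each Lagrange basis at s = -1:
L_0(-1) = (2)·(-4)·(-5)/[(-1)·(-7)·(-8)] = -5/7
L_1(-1) = (3)·(-4)·(-5)/[(1)·(-6)·(-7)] = 10/7
L_2(-1) = (3)·(2)·(-5)/[(7)·(6)·(-1)] = 5/7
L_3(-1) = (3)·(2)·(-4)/[(8)·(7)·(1)] = -3/7
Sum: 126·(-5/7) + 61·(10/7) + 7·(5/7) + (-2)·(-3/7) = 3

3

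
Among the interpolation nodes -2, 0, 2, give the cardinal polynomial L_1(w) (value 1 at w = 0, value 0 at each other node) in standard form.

L_1(w) = -(1/4)w^2 + 1

L_1(w) = (w + 2)(w - 2) / [(2)·(-2)]
       = (w^2 - 4) / (-4)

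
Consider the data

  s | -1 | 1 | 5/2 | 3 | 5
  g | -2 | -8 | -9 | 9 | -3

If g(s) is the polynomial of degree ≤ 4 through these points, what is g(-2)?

Evaluate each Lagrange basis at s = -2:
L_0(-2) = (-3)·(-9/2)·(-5)·(-7)/[(-2)·(-7/2)·(-4)·(-6)] = 45/16
L_1(-2) = (-1)·(-9/2)·(-5)·(-7)/[(2)·(-3/2)·(-2)·(-4)] = -105/16
L_2(-2) = (-1)·(-3)·(-5)·(-7)/[(7/2)·(3/2)·(-1/2)·(-5/2)] = 16
L_3(-2) = (-1)·(-3)·(-9/2)·(-7)/[(4)·(2)·(1/2)·(-2)] = -189/16
L_4(-2) = (-1)·(-3)·(-9/2)·(-5)/[(6)·(4)·(5/2)·(2)] = 9/16
Sum: (-2)·(45/16) + (-8)·(-105/16) + (-9)·(16) + 9·(-189/16) + (-3)·(9/16) = -1641/8

-1641/8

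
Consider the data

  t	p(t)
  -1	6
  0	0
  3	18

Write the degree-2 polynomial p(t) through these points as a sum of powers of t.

p(t) = 3t^2 - 3t

L_0(t) = t(t - 3) / [4] = (1/4)t^2 - (3/4)t
L_1(t) = (t + 1)(t - 3) / [-3] = -(1/3)t^2 + (2/3)t + 1
L_2(t) = (t + 1)t / [12] = (1/12)t^2 + (1/12)t
p(t) = 6·L_0 + 0·L_1 + 18·L_2
  6·L_0(t) = (3/2)t^2 - (9/2)t
  0·L_1(t) = 0
  18·L_2(t) = (3/2)t^2 + (3/2)t
Adding term by term: 3t^2 - 3t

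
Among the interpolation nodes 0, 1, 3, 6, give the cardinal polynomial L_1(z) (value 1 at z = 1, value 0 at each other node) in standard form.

L_1(z) = z(z - 3)(z - 6) / [(1)·(-2)·(-5)]
       = (z^3 - 9z^2 + 18z) / (10)

L_1(z) = (1/10)z^3 - (9/10)z^2 + (9/5)z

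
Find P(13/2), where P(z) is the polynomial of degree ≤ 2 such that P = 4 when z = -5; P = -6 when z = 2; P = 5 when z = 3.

2175/32

Evaluate each Lagrange basis at z = 13/2:
L_0(13/2) = (9/2)·(7/2)/[(-7)·(-8)] = 9/32
L_1(13/2) = (23/2)·(7/2)/[(7)·(-1)] = -23/4
L_2(13/2) = (23/2)·(9/2)/[(8)·(1)] = 207/32
Sum: 4·(9/32) + (-6)·(-23/4) + 5·(207/32) = 2175/32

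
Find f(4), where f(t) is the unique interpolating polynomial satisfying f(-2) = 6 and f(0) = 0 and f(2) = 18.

L_0(4) = (4)·(2)/[(-2)·(-4)] = 1
L_1(4) = (6)·(2)/[(2)·(-2)] = -3
L_2(4) = (6)·(4)/[(4)·(2)] = 3
Sum: 6·(1) + 0 + 18·(3) = 60

60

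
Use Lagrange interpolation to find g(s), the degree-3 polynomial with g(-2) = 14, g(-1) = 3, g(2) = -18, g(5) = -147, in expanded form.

L_0(s) = (s + 1)(s - 2)(s - 5) / [-28] = -(1/28)s^3 + (3/14)s^2 - (3/28)s - 5/14
L_1(s) = (s + 2)(s - 2)(s - 5) / [18] = (1/18)s^3 - (5/18)s^2 - (2/9)s + 10/9
L_2(s) = (s + 2)(s + 1)(s - 5) / [-36] = -(1/36)s^3 + (1/18)s^2 + (13/36)s + 5/18
L_3(s) = (s + 2)(s + 1)(s - 2) / [126] = (1/126)s^3 + (1/126)s^2 - (2/63)s - 2/63
g(s) = 14·L_0 + 3·L_1 + (-18)·L_2 + (-147)·L_3
  14·L_0(s) = -(1/2)s^3 + 3s^2 - (3/2)s - 5
  3·L_1(s) = (1/6)s^3 - (5/6)s^2 - (2/3)s + 10/3
  (-18)·L_2(s) = (1/2)s^3 - s^2 - (13/2)s - 5
  (-147)·L_3(s) = -(7/6)s^3 - (7/6)s^2 + (14/3)s + 14/3
Adding term by term: -s^3 - 4s - 2

g(s) = -s^3 - 4s - 2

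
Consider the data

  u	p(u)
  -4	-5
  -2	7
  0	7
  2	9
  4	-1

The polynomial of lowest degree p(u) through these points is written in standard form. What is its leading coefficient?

L_0(u) = (u + 2)u(u - 2)(u - 4) / [384] = (1/384)u^4 - (1/96)u^3 - (1/96)u^2 + (1/24)u
L_1(u) = (u + 4)u(u - 2)(u - 4) / [-96] = -(1/96)u^4 + (1/48)u^3 + (1/6)u^2 - (1/3)u
L_2(u) = (u + 4)(u + 2)(u - 2)(u - 4) / [64] = (1/64)u^4 - (5/16)u^2 + 1
L_3(u) = (u + 4)(u + 2)u(u - 4) / [-96] = -(1/96)u^4 - (1/48)u^3 + (1/6)u^2 + (1/3)u
L_4(u) = (u + 4)(u + 2)u(u - 2) / [384] = (1/384)u^4 + (1/96)u^3 - (1/96)u^2 - (1/24)u
p(u) = (-5)·L_0 + 7·L_1 + 7·L_2 + 9·L_3 + (-1)·L_4
Only the coefficient of u^4 is needed; take it from each L_i and combine:
(-5)·(1/384) + 7·(-1/96) + 7·(1/64) + 9·(-1/96) + (-1)·(1/384) = -7/96

-7/96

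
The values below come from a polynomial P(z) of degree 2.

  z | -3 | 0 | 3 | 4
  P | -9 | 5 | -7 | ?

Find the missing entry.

The 3 known values determine P uniquely (degree ≤ 2).
Evaluate each Lagrange basis at z = 4:
L_0(4) = (4)·(1)/[(-3)·(-6)] = 2/9
L_1(4) = (7)·(1)/[(3)·(-3)] = -7/9
L_2(4) = (7)·(4)/[(6)·(3)] = 14/9
Sum: (-9)·(2/9) + 5·(-7/9) + (-7)·(14/9) = -151/9

-151/9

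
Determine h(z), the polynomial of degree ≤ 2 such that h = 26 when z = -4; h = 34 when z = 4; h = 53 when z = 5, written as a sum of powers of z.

h(z) = 2z^2 + z - 2

Build the Lagrange basis polynomials:
L_0(z) = (z - 4)(z - 5) / [72] = (1/72)z^2 - (1/8)z + 5/18
L_1(z) = (z + 4)(z - 5) / [-8] = -(1/8)z^2 + (1/8)z + 5/2
L_2(z) = (z + 4)(z - 4) / [9] = (1/9)z^2 - 16/9
h(z) = 26·L_0 + 34·L_1 + 53·L_2
  26·L_0(z) = (13/36)z^2 - (13/4)z + 65/9
  34·L_1(z) = -(17/4)z^2 + (17/4)z + 85
  53·L_2(z) = (53/9)z^2 - 848/9
Adding term by term: 2z^2 + z - 2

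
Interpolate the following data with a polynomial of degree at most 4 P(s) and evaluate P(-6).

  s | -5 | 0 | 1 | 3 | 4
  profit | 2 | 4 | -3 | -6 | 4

L_0(-6) = (-6)·(-7)·(-9)·(-10)/[(-5)·(-6)·(-8)·(-9)] = 7/4
L_1(-6) = (-1)·(-7)·(-9)·(-10)/[(5)·(-1)·(-3)·(-4)] = -21/2
L_2(-6) = (-1)·(-6)·(-9)·(-10)/[(6)·(1)·(-2)·(-3)] = 15
L_3(-6) = (-1)·(-6)·(-7)·(-10)/[(8)·(3)·(2)·(-1)] = -35/4
L_4(-6) = (-1)·(-6)·(-7)·(-9)/[(9)·(4)·(3)·(1)] = 7/2
Sum: 2·(7/4) + 4·(-21/2) + (-3)·(15) + (-6)·(-35/4) + 4·(7/2) = -17

-17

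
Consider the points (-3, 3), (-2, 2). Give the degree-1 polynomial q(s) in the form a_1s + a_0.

Build the Lagrange basis polynomials:
L_0(s) = (s + 2) / [-1] = -s - 2
L_1(s) = (s + 3) / [1] = s + 3
q(s) = 3·L_0 + 2·L_1
  3·L_0(s) = -3s - 6
  2·L_1(s) = 2s + 6
Adding term by term: -s

q(s) = -s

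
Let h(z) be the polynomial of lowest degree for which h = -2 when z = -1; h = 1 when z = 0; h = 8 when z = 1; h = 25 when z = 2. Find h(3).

58

Using Newton's divided-difference form:
h[-1,0] = (1 - (-2)) / (0 - (-1)) = 3
h[0,1] = (8 - 1) / (1 - 0) = 7
h[1,2] = (25 - 8) / (2 - 1) = 17
h[-1,0,1] = (7 - 3) / (1 - (-1)) = 2
h[0,1,2] = (17 - 7) / (2 - 0) = 5
h[-1,0,1,2] = (5 - 2) / (2 - (-1)) = 1
h(3) = -2 + 3·(4) + 2·(4)·(3) + 1·(4)·(3)·(2) = 58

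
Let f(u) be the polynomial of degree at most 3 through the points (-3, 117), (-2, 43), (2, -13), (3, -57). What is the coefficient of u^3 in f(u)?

The leading coefficient equals the top divided difference f[-3,-2,2,3].
f[-3,-2] = (43 - 117) / (-2 - (-3)) = -74
f[-2,2] = (-13 - 43) / (2 - (-2)) = -14
f[2,3] = (-57 - (-13)) / (3 - 2) = -44
f[-3,-2,2] = (-14 - (-74)) / (2 - (-3)) = 12
f[-2,2,3] = (-44 - (-14)) / (3 - (-2)) = -6
f[-3,-2,2,3] = (-6 - 12) / (3 - (-3)) = -3

-3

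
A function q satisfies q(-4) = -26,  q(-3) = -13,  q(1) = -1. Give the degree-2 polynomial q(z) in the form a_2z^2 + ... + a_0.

Build the Lagrange basis polynomials:
L_0(z) = (z + 3)(z - 1) / [5] = (1/5)z^2 + (2/5)z - 3/5
L_1(z) = (z + 4)(z - 1) / [-4] = -(1/4)z^2 - (3/4)z + 1
L_2(z) = (z + 4)(z + 3) / [20] = (1/20)z^2 + (7/20)z + 3/5
q(z) = (-26)·L_0 + (-13)·L_1 + (-1)·L_2
  (-26)·L_0(z) = -(26/5)z^2 - (52/5)z + 78/5
  (-13)·L_1(z) = (13/4)z^2 + (39/4)z - 13
  (-1)·L_2(z) = -(1/20)z^2 - (7/20)z - 3/5
Adding term by term: -2z^2 - z + 2

q(z) = -2z^2 - z + 2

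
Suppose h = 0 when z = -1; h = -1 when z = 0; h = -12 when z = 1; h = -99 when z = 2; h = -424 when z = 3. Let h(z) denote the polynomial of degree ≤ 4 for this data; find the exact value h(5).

L_0(5) = (5)·(4)·(3)·(2)/[(-1)·(-2)·(-3)·(-4)] = 5
L_1(5) = (6)·(4)·(3)·(2)/[(1)·(-1)·(-2)·(-3)] = -24
L_2(5) = (6)·(5)·(3)·(2)/[(2)·(1)·(-1)·(-2)] = 45
L_3(5) = (6)·(5)·(4)·(2)/[(3)·(2)·(1)·(-1)] = -40
L_4(5) = (6)·(5)·(4)·(3)/[(4)·(3)·(2)·(1)] = 15
Sum: 0 + (-1)·(-24) + (-12)·(45) + (-99)·(-40) + (-424)·(15) = -2916

-2916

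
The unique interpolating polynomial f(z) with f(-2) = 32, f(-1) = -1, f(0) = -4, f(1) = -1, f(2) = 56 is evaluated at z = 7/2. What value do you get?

8399/16

Using Newton's divided-difference form:
f[-2,-1] = (-1 - 32) / (-1 - (-2)) = -33
f[-1,0] = (-4 - (-1)) / (0 - (-1)) = -3
f[0,1] = (-1 - (-4)) / (1 - 0) = 3
f[1,2] = (56 - (-1)) / (2 - 1) = 57
f[-2,-1,0] = (-3 - (-33)) / (0 - (-2)) = 15
f[-1,0,1] = (3 - (-3)) / (1 - (-1)) = 3
f[0,1,2] = (57 - 3) / (2 - 0) = 27
f[-2,-1,0,1] = (3 - 15) / (1 - (-2)) = -4
f[-1,0,1,2] = (27 - 3) / (2 - (-1)) = 8
f[-2,-1,0,1,2] = (8 - (-4)) / (2 - (-2)) = 3
f(7/2) = 32 + (-33)·(11/2) + 15·(11/2)·(9/2) + (-4)·(11/2)·(9/2)·(7/2) + 3·(11/2)·(9/2)·(7/2)·(5/2) = 8399/16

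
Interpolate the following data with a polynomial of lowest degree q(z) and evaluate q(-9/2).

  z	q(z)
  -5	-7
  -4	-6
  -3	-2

-55/8

Evaluate each Lagrange basis at z = -9/2:
L_0(-9/2) = (-1/2)·(-3/2)/[(-1)·(-2)] = 3/8
L_1(-9/2) = (1/2)·(-3/2)/[(1)·(-1)] = 3/4
L_2(-9/2) = (1/2)·(-1/2)/[(2)·(1)] = -1/8
Sum: (-7)·(3/8) + (-6)·(3/4) + (-2)·(-1/8) = -55/8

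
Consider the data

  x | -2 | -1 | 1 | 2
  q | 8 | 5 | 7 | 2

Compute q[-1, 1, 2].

-2

q[-1,1] = (7 - 5) / (1 - (-1)) = 1
q[1,2] = (2 - 7) / (2 - 1) = -5
q[-1,1,2] = (-5 - 1) / (2 - (-1)) = -2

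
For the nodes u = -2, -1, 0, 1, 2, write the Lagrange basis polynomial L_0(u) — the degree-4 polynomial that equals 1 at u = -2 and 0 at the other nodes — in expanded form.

L_0(u) = (u + 1)u(u - 1)(u - 2) / [(-1)·(-2)·(-3)·(-4)]
       = (u^4 - 2u^3 - u^2 + 2u) / (24)

L_0(u) = (1/24)u^4 - (1/12)u^3 - (1/24)u^2 + (1/12)u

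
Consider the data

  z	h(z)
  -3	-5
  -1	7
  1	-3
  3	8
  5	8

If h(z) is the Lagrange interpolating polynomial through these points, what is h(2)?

15/128

Evaluate each Lagrange basis at z = 2:
L_0(2) = (3)·(1)·(-1)·(-3)/[(-2)·(-4)·(-6)·(-8)] = 3/128
L_1(2) = (5)·(1)·(-1)·(-3)/[(2)·(-2)·(-4)·(-6)] = -5/32
L_2(2) = (5)·(3)·(-1)·(-3)/[(4)·(2)·(-2)·(-4)] = 45/64
L_3(2) = (5)·(3)·(1)·(-3)/[(6)·(4)·(2)·(-2)] = 15/32
L_4(2) = (5)·(3)·(1)·(-1)/[(8)·(6)·(4)·(2)] = -5/128
Sum: (-5)·(3/128) + 7·(-5/32) + (-3)·(45/64) + 8·(15/32) + 8·(-5/128) = 15/128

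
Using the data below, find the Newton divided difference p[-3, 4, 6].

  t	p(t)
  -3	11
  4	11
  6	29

1

p[-3,4] = (11 - 11) / (4 - (-3)) = 0
p[4,6] = (29 - 11) / (6 - 4) = 9
p[-3,4,6] = (9 - 0) / (6 - (-3)) = 1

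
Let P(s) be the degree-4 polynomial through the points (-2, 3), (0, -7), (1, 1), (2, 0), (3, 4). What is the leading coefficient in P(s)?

109/120

The leading coefficient equals the top divided difference P[-2,0,1,2,3].
P[-2,0] = (-7 - 3) / (0 - (-2)) = -5
P[0,1] = (1 - (-7)) / (1 - 0) = 8
P[1,2] = (0 - 1) / (2 - 1) = -1
P[2,3] = (4 - 0) / (3 - 2) = 4
P[-2,0,1] = (8 - (-5)) / (1 - (-2)) = 13/3
P[0,1,2] = (-1 - 8) / (2 - 0) = -9/2
P[1,2,3] = (4 - (-1)) / (3 - 1) = 5/2
P[-2,0,1,2] = (-9/2 - 13/3) / (2 - (-2)) = -53/24
P[0,1,2,3] = (5/2 - (-9/2)) / (3 - 0) = 7/3
P[-2,0,1,2,3] = (7/3 - (-53/24)) / (3 - (-2)) = 109/120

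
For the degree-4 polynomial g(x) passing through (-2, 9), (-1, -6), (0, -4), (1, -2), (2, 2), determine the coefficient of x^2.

-19/24

Build the Lagrange basis polynomials:
L_0(x) = (x + 1)x(x - 1)(x - 2) / [24] = (1/24)x^4 - (1/12)x^3 - (1/24)x^2 + (1/12)x
L_1(x) = (x + 2)x(x - 1)(x - 2) / [-6] = -(1/6)x^4 + (1/6)x^3 + (2/3)x^2 - (2/3)x
L_2(x) = (x + 2)(x + 1)(x - 1)(x - 2) / [4] = (1/4)x^4 - (5/4)x^2 + 1
L_3(x) = (x + 2)(x + 1)x(x - 2) / [-6] = -(1/6)x^4 - (1/6)x^3 + (2/3)x^2 + (2/3)x
L_4(x) = (x + 2)(x + 1)x(x - 1) / [24] = (1/24)x^4 + (1/12)x^3 - (1/24)x^2 - (1/12)x
g(x) = 9·L_0 + (-6)·L_1 + (-4)·L_2 + (-2)·L_3 + 2·L_4
Only the coefficient of x^2 is needed; take it from each L_i and combine:
9·(-1/24) + (-6)·(2/3) + (-4)·(-5/4) + (-2)·(2/3) + 2·(-1/24) = -19/24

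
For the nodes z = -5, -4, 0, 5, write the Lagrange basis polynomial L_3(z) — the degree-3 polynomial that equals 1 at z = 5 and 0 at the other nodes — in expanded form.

L_3(z) = (1/450)z^3 + (1/50)z^2 + (2/45)z

L_3(z) = (z + 5)(z + 4)z / [(10)·(9)·(5)]
       = (z^3 + 9z^2 + 20z) / (450)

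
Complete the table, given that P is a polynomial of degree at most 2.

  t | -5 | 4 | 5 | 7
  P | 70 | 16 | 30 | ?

The 3 known values determine P uniquely (degree ≤ 2).
L_0(7) = (3)·(2)/[(-9)·(-10)] = 1/15
L_1(7) = (12)·(2)/[(9)·(-1)] = -8/3
L_2(7) = (12)·(3)/[(10)·(1)] = 18/5
Sum: 70·(1/15) + 16·(-8/3) + 30·(18/5) = 70

70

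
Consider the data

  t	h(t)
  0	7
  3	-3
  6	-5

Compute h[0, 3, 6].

h[0,3] = (-3 - 7) / (3 - 0) = -10/3
h[3,6] = (-5 - (-3)) / (6 - 3) = -2/3
h[0,3,6] = (-2/3 - (-10/3)) / (6 - 0) = 4/9

4/9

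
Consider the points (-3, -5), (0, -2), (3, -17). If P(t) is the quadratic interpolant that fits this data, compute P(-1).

-1

L_0(-1) = (-1)·(-4)/[(-3)·(-6)] = 2/9
L_1(-1) = (2)·(-4)/[(3)·(-3)] = 8/9
L_2(-1) = (2)·(-1)/[(6)·(3)] = -1/9
Sum: (-5)·(2/9) + (-2)·(8/9) + (-17)·(-1/9) = -1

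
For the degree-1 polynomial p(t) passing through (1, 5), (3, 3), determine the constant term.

Build the Lagrange basis polynomials:
L_0(t) = (t - 3) / [-2] = -(1/2)t + 3/2
L_1(t) = (t - 1) / [2] = (1/2)t - 1/2
p(t) = 5·L_0 + 3·L_1
Only the constant term is needed; take it from each L_i and combine:
5·(3/2) + 3·(-1/2) = 6

6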